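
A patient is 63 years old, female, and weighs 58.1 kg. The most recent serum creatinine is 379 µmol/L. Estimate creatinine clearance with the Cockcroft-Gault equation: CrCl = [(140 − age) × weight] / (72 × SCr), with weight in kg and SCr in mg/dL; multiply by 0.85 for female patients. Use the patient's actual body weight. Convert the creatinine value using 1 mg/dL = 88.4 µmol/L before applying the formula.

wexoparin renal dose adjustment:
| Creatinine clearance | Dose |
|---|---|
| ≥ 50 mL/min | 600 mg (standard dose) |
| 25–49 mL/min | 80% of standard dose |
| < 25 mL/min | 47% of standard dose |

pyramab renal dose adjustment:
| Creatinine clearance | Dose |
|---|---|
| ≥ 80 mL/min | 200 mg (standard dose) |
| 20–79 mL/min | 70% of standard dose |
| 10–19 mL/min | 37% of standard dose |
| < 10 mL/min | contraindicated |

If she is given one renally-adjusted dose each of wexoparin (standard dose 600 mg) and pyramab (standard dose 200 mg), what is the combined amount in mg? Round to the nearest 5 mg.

SCr = 379 / 88.4 = 4.287 mg/dL
CrCl = (140 − 63) × 58.1 / (72 × 4.287) × 0.85 = 4473.7 / 308.66 × 0.85 ≈ 12.3 mL/min
CrCl ≈ 12 mL/min.
wexoparin: < 25 mL/min → 47% of 600 mg = 282 mg.
pyramab: 10–19 mL/min → 37% of 200 mg = 74 mg.
Total = 282 + 74 = 356 mg.

355 mg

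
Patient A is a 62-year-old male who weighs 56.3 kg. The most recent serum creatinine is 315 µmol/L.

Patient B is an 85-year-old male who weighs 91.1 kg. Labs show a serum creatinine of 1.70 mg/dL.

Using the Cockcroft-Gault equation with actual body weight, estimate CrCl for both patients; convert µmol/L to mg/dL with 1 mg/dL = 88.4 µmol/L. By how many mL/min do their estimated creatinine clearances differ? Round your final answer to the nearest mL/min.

Patient A: SCr = 315 / 88.4 = 3.563 mg/dL
Patient A: CrCl = (140 − 62) × 56.3 / (72 × 3.563) = 4391.4 / 256.54 ≈ 17.1 mL/min
Patient B: CrCl = (140 − 85) × 91.1 / (72 × 1.7) = 5010.5 / 122.40 ≈ 40.9 mL/min
|17.1 − 40.9| = 23.8 mL/min

24 mL/min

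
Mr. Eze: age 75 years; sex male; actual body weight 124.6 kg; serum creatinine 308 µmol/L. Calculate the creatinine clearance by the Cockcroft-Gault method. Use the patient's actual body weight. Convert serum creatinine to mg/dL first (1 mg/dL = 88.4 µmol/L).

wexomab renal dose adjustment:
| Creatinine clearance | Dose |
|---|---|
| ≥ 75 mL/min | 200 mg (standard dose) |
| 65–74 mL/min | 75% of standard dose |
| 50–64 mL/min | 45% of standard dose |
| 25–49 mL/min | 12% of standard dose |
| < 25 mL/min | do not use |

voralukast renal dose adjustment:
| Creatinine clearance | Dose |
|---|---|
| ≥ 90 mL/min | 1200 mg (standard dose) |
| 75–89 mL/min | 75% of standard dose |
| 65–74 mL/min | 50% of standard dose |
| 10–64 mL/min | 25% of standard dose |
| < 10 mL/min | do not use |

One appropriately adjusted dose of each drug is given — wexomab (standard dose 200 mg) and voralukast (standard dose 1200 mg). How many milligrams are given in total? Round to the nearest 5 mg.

SCr = 308 / 88.4 = 3.484 mg/dL
CrCl = (140 − 75) × 124.6 / (72 × 3.484) = 8099.0 / 250.85 ≈ 32.3 mL/min
CrCl ≈ 32 mL/min.
wexomab: 25–49 mL/min → 12% of 200 mg = 24 mg.
voralukast: 10–64 mL/min → 25% of 1200 mg = 300 mg.
Total = 24 + 300 = 324 mg.

325 mg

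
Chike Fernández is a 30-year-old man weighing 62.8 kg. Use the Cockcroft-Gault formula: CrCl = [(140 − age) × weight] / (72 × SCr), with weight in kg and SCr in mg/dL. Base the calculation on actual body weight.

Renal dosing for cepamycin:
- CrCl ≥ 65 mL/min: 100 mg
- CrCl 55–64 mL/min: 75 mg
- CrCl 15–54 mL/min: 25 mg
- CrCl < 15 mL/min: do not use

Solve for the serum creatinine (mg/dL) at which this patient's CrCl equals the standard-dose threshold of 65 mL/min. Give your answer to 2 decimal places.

Standard dose requires CrCl ≥ 65 mL/min.
Set (140 − 30) × 62.8 / (72 × SCr) = 65
SCr = (140 − 30) × 62.8 / (72 × 65) = 1.476 mg/dL

1.48 mg/dL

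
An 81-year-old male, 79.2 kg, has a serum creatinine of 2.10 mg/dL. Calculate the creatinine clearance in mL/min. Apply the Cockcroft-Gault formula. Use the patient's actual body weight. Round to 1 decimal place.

CrCl = (140 − 81) × 79.2 / (72 × 2.1) = 4672.8 / 151.20 ≈ 30.9 mL/min

30.9 mL/min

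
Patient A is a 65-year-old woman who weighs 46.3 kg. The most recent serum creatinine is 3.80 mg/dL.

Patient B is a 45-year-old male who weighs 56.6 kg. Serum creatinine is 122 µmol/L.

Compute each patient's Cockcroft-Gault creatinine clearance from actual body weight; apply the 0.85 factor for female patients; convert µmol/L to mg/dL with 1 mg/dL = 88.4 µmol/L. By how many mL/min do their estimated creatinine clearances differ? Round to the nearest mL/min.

43 mL/min

Patient A: CrCl = (140 − 65) × 46.3 / (72 × 3.8) × 0.85 = 3472.5 / 273.60 × 0.85 ≈ 10.8 mL/min
Patient B: SCr = 122 / 88.4 = 1.38 mg/dL
Patient B: CrCl = (140 − 45) × 56.6 / (72 × 1.38) = 5377.0 / 99.36 ≈ 54.1 mL/min
|10.8 − 54.1| = 43.3 mL/min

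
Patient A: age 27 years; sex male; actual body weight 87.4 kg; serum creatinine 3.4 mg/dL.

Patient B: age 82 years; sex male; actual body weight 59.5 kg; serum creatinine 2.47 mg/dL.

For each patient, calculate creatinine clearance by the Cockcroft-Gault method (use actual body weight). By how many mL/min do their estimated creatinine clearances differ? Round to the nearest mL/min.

Patient A: CrCl = (140 − 27) × 87.4 / (72 × 3.4) = 9876.2 / 244.80 ≈ 40.3 mL/min
Patient B: CrCl = (140 − 82) × 59.5 / (72 × 2.47) = 3451.0 / 177.84 ≈ 19.4 mL/min
|40.3 − 19.4| = 20.9 mL/min

21 mL/min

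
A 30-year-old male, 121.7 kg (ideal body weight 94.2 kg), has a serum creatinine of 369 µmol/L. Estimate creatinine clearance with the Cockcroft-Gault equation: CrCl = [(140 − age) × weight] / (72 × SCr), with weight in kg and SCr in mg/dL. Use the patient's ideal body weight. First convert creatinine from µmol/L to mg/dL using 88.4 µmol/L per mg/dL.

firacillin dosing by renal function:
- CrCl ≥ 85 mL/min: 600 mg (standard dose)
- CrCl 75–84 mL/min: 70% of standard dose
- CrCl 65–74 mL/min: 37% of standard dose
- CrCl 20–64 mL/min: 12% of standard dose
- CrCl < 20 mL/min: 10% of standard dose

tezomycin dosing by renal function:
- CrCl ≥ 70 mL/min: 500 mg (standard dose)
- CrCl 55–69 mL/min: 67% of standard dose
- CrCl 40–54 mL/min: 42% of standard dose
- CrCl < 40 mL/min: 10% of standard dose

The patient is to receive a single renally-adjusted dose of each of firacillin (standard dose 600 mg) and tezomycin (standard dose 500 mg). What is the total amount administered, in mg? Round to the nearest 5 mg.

120 mg

SCr = 369 / 88.4 = 4.174 mg/dL
CrCl = (140 − 30) × 94.2 / (72 × 4.174) = 10362.0 / 300.53 ≈ 34.5 mL/min
CrCl ≈ 34 mL/min.
firacillin: 20–64 mL/min → 12% of 600 mg = 72 mg.
tezomycin: < 40 mL/min → 10% of 500 mg = 50 mg.
Total = 72 + 50 = 122 mg.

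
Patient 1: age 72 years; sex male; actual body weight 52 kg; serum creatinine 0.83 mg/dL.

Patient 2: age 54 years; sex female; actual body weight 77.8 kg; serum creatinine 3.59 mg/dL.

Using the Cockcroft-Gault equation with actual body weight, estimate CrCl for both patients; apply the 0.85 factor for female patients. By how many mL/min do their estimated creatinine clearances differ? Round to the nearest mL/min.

Patient 1: CrCl = (140 − 72) × 52 / (72 × 0.83) = 3536.0 / 59.76 ≈ 59.2 mL/min
Patient 2: CrCl = (140 − 54) × 77.8 / (72 × 3.59) × 0.85 = 6690.8 / 258.48 × 0.85 ≈ 22.0 mL/min
|59.2 − 22.0| = 37.2 mL/min

37 mL/min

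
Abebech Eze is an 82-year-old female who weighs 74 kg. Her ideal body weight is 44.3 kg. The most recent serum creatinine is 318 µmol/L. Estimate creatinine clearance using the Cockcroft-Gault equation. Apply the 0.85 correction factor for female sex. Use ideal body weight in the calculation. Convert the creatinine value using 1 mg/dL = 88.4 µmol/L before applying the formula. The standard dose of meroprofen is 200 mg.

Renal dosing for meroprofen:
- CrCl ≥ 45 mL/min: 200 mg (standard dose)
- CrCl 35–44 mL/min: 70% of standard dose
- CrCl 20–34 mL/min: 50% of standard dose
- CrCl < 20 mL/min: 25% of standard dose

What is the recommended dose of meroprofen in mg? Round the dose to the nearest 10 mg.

SCr = 318 / 88.4 = 3.597 mg/dL
CrCl = (140 − 82) × 44.3 / (72 × 3.597) × 0.85 = 2569.4 / 258.98 × 0.85 ≈ 8.4 mL/min
CrCl ≈ 8 mL/min → bracket < 20 mL/min.
25% of 200 mg = 50 mg

50 mg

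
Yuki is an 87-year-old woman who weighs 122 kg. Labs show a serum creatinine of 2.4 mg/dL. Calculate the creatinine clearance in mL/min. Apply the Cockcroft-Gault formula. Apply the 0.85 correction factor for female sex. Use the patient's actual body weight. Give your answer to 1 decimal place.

31.8 mL/min

CrCl = (140 − 87) × 122 / (72 × 2.4) × 0.85 = 6466.0 / 172.80 × 0.85 ≈ 31.8 mL/min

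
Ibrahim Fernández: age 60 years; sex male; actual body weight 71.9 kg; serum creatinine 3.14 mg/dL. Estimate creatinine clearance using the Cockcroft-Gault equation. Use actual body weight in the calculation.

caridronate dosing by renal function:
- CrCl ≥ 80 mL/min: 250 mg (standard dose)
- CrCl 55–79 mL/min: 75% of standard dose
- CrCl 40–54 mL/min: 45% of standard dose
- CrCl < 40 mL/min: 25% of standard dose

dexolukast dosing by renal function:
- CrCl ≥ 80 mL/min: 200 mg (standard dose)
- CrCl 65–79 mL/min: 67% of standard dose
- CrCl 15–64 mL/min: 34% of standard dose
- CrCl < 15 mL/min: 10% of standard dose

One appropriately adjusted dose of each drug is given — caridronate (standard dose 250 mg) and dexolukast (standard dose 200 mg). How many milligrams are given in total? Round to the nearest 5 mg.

CrCl = (140 − 60) × 71.9 / (72 × 3.14) = 5752.0 / 226.08 ≈ 25.4 mL/min
CrCl ≈ 25 mL/min.
caridronate: < 40 mL/min → 25% of 250 mg = 62.5 mg.
dexolukast: 15–64 mL/min → 34% of 200 mg = 68 mg.
Total = 62.5 + 68 = 130.5 mg.

130 mg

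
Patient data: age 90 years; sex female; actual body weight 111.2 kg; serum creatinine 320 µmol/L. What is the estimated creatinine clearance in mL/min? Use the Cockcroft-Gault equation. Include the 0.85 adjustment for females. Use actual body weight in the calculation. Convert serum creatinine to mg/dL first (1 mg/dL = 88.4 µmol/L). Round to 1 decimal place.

18.1 mL/min

SCr = 320 / 88.4 = 3.62 mg/dL
CrCl = (140 − 90) × 111.2 / (72 × 3.62) × 0.85 = 5560.0 / 260.64 × 0.85 ≈ 18.1 mL/min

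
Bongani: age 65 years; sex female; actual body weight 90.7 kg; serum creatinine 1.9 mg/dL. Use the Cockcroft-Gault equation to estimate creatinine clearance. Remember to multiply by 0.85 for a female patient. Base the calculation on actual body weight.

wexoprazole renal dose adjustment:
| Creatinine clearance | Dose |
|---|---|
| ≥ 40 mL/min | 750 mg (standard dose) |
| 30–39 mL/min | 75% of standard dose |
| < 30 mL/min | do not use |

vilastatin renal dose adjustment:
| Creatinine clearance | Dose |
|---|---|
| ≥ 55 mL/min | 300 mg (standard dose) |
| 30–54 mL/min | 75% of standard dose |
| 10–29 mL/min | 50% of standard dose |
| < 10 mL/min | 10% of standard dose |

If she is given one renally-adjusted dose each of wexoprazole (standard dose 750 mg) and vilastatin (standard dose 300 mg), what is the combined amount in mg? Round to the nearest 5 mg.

CrCl = (140 − 65) × 90.7 / (72 × 1.9) × 0.85 = 6802.5 / 136.80 × 0.85 ≈ 42.3 mL/min
CrCl ≈ 42 mL/min.
wexoprazole: ≥ 40 mL/min → 100% of 750 mg = 750 mg.
vilastatin: 30–54 mL/min → 75% of 300 mg = 225 mg.
Total = 750 + 225 = 975 mg.

975 mg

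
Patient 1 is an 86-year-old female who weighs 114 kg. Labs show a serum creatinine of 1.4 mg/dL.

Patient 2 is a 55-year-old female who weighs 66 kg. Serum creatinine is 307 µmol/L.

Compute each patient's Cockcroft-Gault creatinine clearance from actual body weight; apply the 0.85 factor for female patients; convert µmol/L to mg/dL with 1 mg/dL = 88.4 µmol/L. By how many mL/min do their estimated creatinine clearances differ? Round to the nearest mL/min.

Patient 1: CrCl = (140 − 86) × 114 / (72 × 1.4) × 0.85 = 6156.0 / 100.80 × 0.85 ≈ 51.9 mL/min
Patient 2: SCr = 307 / 88.4 = 3.473 mg/dL
Patient 2: CrCl = (140 − 55) × 66 / (72 × 3.473) × 0.85 = 5610.0 / 250.06 × 0.85 ≈ 19.1 mL/min
|51.9 − 19.1| = 32.8 mL/min

33 mL/min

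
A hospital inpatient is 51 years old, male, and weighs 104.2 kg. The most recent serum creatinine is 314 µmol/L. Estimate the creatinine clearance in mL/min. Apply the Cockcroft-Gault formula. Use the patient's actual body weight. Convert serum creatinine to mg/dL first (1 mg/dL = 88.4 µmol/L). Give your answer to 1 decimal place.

36.3 mL/min

SCr = 314 / 88.4 = 3.552 mg/dL
CrCl = (140 − 51) × 104.2 / (72 × 3.552) = 9273.8 / 255.74 ≈ 36.3 mL/min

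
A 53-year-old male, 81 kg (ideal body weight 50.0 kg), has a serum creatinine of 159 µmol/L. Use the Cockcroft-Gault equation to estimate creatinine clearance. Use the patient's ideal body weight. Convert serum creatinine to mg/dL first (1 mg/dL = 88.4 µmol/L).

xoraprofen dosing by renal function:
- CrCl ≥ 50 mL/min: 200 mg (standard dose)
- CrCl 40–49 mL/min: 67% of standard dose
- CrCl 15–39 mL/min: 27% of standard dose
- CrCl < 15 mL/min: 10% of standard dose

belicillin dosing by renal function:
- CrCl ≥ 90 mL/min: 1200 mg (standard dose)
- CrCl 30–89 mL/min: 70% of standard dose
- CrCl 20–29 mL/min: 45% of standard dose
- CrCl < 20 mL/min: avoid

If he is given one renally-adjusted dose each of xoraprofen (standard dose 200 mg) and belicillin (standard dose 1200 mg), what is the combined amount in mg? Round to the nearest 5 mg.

SCr = 159 / 88.4 = 1.799 mg/dL
CrCl = (140 − 53) × 50 / (72 × 1.799) = 4350.0 / 129.53 ≈ 33.6 mL/min
CrCl ≈ 34 mL/min.
xoraprofen: 15–39 mL/min → 27% of 200 mg = 54 mg.
belicillin: 30–89 mL/min → 70% of 1200 mg = 840 mg.
Total = 54 + 840 = 894 mg.

895 mg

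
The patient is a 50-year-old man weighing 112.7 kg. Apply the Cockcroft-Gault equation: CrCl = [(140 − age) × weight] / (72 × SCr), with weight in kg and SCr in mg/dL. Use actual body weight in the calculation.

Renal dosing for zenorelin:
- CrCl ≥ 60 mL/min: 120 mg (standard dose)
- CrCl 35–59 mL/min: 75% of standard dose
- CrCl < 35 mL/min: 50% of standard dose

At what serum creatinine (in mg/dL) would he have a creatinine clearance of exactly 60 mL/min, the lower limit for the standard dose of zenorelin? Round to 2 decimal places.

2.35 mg/dL

Standard dose requires CrCl ≥ 60 mL/min.
Set (140 − 50) × 112.7 / (72 × SCr) = 60
SCr = (140 − 50) × 112.7 / (72 × 60) = 2.348 mg/dL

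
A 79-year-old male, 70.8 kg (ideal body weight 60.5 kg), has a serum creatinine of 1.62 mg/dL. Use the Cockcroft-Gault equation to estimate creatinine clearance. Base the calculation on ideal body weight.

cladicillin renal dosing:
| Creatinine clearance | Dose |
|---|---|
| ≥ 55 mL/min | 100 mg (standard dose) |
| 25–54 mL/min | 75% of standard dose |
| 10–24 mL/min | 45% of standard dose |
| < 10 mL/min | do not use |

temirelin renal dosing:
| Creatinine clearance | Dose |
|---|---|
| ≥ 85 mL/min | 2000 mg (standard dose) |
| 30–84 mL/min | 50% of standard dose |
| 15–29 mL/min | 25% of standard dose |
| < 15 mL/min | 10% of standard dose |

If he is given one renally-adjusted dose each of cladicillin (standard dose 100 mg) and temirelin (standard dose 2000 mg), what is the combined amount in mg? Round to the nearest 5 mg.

1075 mg

CrCl = (140 − 79) × 60.5 / (72 × 1.62) = 3690.5 / 116.64 ≈ 31.6 mL/min
CrCl ≈ 32 mL/min.
cladicillin: 25–54 mL/min → 75% of 100 mg = 75 mg.
temirelin: 30–84 mL/min → 50% of 2000 mg = 1000 mg.
Total = 75 + 1000 = 1075 mg.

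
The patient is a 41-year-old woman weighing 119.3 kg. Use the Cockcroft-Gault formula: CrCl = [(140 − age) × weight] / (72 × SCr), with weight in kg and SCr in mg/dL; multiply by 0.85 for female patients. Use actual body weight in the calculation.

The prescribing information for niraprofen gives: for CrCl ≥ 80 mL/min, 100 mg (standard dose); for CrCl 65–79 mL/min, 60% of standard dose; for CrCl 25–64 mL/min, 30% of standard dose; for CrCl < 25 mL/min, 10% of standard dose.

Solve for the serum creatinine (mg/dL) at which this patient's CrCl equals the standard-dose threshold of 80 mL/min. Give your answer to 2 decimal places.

1.74 mg/dL

Standard dose requires CrCl ≥ 80 mL/min.
Set (140 − 41) × 119.3 × 0.85 / (72 × SCr) = 80
SCr = (140 − 41) × 119.3 × 0.85 / (72 × 80) = 1.743 mg/dL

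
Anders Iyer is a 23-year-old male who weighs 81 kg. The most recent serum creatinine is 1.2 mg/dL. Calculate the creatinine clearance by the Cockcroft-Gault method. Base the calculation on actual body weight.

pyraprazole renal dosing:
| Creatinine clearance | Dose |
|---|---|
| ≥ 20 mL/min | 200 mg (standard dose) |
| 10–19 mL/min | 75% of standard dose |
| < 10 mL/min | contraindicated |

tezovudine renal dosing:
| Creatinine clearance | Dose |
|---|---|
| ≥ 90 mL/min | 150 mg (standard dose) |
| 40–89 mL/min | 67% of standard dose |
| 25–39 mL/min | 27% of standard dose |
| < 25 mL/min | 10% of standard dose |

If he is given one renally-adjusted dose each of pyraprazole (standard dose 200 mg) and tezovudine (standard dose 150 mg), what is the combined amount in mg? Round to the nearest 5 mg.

350 mg

CrCl = (140 − 23) × 81 / (72 × 1.2) = 9477.0 / 86.40 ≈ 109.7 mL/min
CrCl ≈ 110 mL/min.
pyraprazole: ≥ 20 mL/min → 100% of 200 mg = 200 mg.
tezovudine: ≥ 90 mL/min → 100% of 150 mg = 150 mg.
Total = 200 + 150 = 350 mg.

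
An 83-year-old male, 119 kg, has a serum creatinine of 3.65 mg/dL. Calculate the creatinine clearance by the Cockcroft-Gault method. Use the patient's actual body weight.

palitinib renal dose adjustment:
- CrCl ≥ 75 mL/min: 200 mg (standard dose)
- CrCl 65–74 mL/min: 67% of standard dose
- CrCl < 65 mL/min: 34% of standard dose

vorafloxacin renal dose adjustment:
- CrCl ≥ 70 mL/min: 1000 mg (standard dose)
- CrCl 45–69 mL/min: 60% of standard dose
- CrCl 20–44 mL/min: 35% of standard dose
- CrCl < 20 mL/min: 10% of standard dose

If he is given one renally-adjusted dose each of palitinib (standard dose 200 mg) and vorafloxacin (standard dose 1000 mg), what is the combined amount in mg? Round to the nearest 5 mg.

420 mg

CrCl = (140 − 83) × 119 / (72 × 3.65) = 6783.0 / 262.80 ≈ 25.8 mL/min
CrCl ≈ 26 mL/min.
palitinib: < 65 mL/min → 34% of 200 mg = 68 mg.
vorafloxacin: 20–44 mL/min → 35% of 1000 mg = 350 mg.
Total = 68 + 350 = 418 mg.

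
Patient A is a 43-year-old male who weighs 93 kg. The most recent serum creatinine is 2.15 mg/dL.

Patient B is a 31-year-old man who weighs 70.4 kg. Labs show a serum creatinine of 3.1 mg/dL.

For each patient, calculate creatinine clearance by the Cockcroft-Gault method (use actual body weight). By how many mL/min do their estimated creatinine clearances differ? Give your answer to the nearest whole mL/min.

24 mL/min

Patient A: CrCl = (140 − 43) × 93 / (72 × 2.15) = 9021.0 / 154.80 ≈ 58.3 mL/min
Patient B: CrCl = (140 − 31) × 70.4 / (72 × 3.1) = 7673.6 / 223.20 ≈ 34.4 mL/min
|58.3 − 34.4| = 23.9 mL/min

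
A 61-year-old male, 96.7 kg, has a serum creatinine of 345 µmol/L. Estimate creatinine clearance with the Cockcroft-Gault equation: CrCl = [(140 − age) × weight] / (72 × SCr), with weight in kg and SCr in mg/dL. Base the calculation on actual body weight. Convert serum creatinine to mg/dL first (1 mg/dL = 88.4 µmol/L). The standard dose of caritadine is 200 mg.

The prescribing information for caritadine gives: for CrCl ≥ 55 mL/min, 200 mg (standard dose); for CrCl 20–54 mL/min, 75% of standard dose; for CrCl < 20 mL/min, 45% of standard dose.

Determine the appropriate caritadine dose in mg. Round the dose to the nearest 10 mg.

150 mg

SCr = 345 / 88.4 = 3.903 mg/dL
CrCl = (140 − 61) × 96.7 / (72 × 3.903) = 7639.3 / 281.02 ≈ 27.2 mL/min
CrCl ≈ 27 mL/min → bracket 20–54 mL/min.
75% of 200 mg = 150 mg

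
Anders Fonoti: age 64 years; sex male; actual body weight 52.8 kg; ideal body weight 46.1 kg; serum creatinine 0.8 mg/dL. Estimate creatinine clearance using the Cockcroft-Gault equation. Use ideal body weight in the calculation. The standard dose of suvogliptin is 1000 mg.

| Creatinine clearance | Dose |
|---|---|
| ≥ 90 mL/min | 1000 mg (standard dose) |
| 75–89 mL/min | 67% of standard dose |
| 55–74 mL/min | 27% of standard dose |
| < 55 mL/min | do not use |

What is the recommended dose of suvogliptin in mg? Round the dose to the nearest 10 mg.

CrCl = (140 − 64) × 46.1 / (72 × 0.8) = 3503.6 / 57.60 ≈ 60.8 mL/min
CrCl ≈ 61 mL/min → bracket 55–74 mL/min.
27% of 1000 mg = 270 mg

270 mg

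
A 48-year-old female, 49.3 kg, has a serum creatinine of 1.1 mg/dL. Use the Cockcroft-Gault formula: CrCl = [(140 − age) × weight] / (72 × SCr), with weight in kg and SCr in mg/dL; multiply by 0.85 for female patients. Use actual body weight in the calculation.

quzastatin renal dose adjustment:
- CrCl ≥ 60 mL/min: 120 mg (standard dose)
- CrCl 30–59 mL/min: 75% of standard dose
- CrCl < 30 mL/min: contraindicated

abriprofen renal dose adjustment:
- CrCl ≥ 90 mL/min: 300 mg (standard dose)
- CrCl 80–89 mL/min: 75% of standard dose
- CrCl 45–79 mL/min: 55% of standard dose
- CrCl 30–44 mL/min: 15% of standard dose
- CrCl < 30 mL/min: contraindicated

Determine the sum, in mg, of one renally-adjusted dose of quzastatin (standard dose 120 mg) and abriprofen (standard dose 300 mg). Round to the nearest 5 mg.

255 mg

CrCl = (140 − 48) × 49.3 / (72 × 1.1) × 0.85 = 4535.6 / 79.20 × 0.85 ≈ 48.7 mL/min
CrCl ≈ 49 mL/min.
quzastatin: 30–59 mL/min → 75% of 120 mg = 90 mg.
abriprofen: 45–79 mL/min → 55% of 300 mg = 165 mg.
Total = 90 + 165 = 255 mg.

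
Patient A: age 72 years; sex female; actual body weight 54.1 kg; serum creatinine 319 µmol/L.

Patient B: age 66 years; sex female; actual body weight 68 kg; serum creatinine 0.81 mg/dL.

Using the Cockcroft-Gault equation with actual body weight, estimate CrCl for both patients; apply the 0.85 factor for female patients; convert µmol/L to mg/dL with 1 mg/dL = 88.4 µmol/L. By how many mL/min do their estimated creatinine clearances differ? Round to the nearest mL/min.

Patient A: SCr = 319 / 88.4 = 3.609 mg/dL
Patient A: CrCl = (140 − 72) × 54.1 / (72 × 3.609) × 0.85 = 3678.8 / 259.85 × 0.85 ≈ 12.0 mL/min
Patient B: CrCl = (140 − 66) × 68 / (72 × 0.81) × 0.85 = 5032.0 / 58.32 × 0.85 ≈ 73.3 mL/min
|12.0 − 73.3| = 61.3 mL/min

61 mL/min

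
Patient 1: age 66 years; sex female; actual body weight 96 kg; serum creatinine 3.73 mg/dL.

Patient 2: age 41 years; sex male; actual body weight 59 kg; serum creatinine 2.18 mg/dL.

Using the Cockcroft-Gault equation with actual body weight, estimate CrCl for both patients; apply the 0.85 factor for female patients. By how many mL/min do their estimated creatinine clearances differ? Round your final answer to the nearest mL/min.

15 mL/min

Patient 1: CrCl = (140 − 66) × 96 / (72 × 3.73) × 0.85 = 7104.0 / 268.56 × 0.85 ≈ 22.5 mL/min
Patient 2: CrCl = (140 − 41) × 59 / (72 × 2.18) = 5841.0 / 156.96 ≈ 37.2 mL/min
|22.5 − 37.2| = 14.7 mL/min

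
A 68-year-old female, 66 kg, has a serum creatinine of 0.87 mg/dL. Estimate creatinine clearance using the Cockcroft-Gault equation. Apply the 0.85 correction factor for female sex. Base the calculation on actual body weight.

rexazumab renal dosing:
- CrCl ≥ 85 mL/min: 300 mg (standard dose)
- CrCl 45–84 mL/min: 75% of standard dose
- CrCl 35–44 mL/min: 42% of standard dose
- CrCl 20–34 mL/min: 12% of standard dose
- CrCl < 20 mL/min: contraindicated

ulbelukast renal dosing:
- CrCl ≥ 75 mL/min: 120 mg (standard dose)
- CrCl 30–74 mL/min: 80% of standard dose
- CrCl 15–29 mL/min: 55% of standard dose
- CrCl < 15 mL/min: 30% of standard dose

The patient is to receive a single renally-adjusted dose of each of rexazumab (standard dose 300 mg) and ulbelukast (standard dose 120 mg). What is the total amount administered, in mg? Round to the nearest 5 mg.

CrCl = (140 − 68) × 66 / (72 × 0.87) × 0.85 = 4752.0 / 62.64 × 0.85 ≈ 64.5 mL/min
CrCl ≈ 64 mL/min.
rexazumab: 45–84 mL/min → 75% of 300 mg = 225 mg.
ulbelukast: 30–74 mL/min → 80% of 120 mg = 96 mg.
Total = 225 + 96 = 321 mg.

320 mg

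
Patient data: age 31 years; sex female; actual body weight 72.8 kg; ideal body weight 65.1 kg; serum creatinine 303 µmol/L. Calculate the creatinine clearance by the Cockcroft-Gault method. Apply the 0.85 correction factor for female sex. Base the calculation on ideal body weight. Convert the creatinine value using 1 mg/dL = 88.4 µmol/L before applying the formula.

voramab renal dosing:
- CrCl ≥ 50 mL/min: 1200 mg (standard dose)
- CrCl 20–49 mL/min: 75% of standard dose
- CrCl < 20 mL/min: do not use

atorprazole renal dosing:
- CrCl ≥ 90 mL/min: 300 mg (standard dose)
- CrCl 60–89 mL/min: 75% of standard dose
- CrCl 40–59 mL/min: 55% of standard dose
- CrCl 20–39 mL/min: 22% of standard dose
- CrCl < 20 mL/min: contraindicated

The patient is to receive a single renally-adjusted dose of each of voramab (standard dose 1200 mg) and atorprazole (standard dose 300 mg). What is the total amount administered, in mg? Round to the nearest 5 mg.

965 mg

SCr = 303 / 88.4 = 3.428 mg/dL
CrCl = (140 − 31) × 65.1 / (72 × 3.428) × 0.85 = 7095.9 / 246.82 × 0.85 ≈ 24.4 mL/min
CrCl ≈ 24 mL/min.
voramab: 20–49 mL/min → 75% of 1200 mg = 900 mg.
atorprazole: 20–39 mL/min → 22% of 300 mg = 66 mg.
Total = 900 + 66 = 966 mg.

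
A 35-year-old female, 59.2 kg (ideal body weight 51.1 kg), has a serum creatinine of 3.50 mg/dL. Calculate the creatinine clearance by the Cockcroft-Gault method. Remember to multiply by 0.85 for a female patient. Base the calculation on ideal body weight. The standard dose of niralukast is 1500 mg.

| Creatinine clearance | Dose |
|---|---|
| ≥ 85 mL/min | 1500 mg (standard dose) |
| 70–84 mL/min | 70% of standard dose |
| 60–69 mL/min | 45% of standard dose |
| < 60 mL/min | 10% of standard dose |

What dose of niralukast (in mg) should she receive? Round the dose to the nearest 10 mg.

150 mg

CrCl = (140 − 35) × 51.1 / (72 × 3.5) × 0.85 = 5365.5 / 252.00 × 0.85 ≈ 18.1 mL/min
CrCl ≈ 18 mL/min → bracket < 60 mL/min.
10% of 1500 mg = 150 mg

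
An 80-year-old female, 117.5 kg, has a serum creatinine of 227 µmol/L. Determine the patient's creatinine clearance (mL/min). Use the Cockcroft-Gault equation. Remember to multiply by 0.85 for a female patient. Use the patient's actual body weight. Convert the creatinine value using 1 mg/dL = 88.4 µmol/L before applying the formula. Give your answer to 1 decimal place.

32.4 mL/min

SCr = 227 / 88.4 = 2.568 mg/dL
CrCl = (140 − 80) × 117.5 / (72 × 2.568) × 0.85 = 7050.0 / 184.90 × 0.85 ≈ 32.4 mL/min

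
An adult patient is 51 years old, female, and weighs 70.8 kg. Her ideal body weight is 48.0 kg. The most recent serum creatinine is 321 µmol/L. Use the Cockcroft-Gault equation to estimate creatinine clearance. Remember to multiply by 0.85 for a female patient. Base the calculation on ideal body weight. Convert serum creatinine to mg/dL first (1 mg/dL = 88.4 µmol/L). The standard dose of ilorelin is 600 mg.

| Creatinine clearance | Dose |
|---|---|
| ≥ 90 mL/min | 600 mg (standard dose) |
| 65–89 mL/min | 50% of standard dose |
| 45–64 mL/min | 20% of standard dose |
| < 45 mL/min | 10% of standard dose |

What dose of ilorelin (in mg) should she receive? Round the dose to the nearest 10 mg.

60 mg

SCr = 321 / 88.4 = 3.631 mg/dL
CrCl = (140 − 51) × 48 / (72 × 3.631) × 0.85 = 4272.0 / 261.43 × 0.85 ≈ 13.9 mL/min
CrCl ≈ 14 mL/min → bracket < 45 mL/min.
10% of 600 mg = 60 mg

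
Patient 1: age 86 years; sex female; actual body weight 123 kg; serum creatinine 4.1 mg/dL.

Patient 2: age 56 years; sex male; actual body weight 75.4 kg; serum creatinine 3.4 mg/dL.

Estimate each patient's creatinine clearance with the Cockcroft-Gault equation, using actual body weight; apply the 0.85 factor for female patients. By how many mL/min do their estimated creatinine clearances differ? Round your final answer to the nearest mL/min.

Patient 1: CrCl = (140 − 86) × 123 / (72 × 4.1) × 0.85 = 6642.0 / 295.20 × 0.85 ≈ 19.1 mL/min
Patient 2: CrCl = (140 − 56) × 75.4 / (72 × 3.4) = 6333.6 / 244.80 ≈ 25.9 mL/min
|19.1 − 25.9| = 6.8 mL/min

7 mL/min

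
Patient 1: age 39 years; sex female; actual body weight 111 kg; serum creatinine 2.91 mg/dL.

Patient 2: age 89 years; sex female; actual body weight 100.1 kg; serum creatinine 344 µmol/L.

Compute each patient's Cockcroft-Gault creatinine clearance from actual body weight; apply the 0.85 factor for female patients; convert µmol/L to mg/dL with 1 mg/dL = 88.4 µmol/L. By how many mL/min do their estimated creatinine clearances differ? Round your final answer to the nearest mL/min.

Patient 1: CrCl = (140 − 39) × 111 / (72 × 2.91) × 0.85 = 11211.0 / 209.52 × 0.85 ≈ 45.5 mL/min
Patient 2: SCr = 344 / 88.4 = 3.891 mg/dL
Patient 2: CrCl = (140 − 89) × 100.1 / (72 × 3.891) × 0.85 = 5105.1 / 280.15 × 0.85 ≈ 15.5 mL/min
|45.5 − 15.5| = 30.0 mL/min

30 mL/min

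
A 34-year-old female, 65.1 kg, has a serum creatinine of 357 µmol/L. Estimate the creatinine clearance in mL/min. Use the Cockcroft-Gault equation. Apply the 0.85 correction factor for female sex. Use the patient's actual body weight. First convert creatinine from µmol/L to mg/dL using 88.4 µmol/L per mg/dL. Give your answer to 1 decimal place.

20.2 mL/min

SCr = 357 / 88.4 = 4.038 mg/dL
CrCl = (140 − 34) × 65.1 / (72 × 4.038) × 0.85 = 6900.6 / 290.74 × 0.85 ≈ 20.2 mL/min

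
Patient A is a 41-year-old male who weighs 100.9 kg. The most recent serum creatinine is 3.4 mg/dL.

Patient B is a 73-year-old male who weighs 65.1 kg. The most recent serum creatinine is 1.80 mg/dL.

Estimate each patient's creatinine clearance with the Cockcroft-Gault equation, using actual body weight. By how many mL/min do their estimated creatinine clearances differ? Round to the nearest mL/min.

Patient A: CrCl = (140 − 41) × 100.9 / (72 × 3.4) = 9989.1 / 244.80 ≈ 40.8 mL/min
Patient B: CrCl = (140 − 73) × 65.1 / (72 × 1.8) = 4361.7 / 129.60 ≈ 33.7 mL/min
|40.8 − 33.7| = 7.1 mL/min

7 mL/min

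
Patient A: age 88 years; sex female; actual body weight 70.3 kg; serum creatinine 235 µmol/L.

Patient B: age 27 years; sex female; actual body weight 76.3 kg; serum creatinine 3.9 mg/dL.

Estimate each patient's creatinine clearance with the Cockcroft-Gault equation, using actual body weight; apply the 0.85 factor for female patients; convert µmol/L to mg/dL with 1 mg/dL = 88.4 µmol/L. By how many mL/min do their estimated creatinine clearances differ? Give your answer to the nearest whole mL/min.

10 mL/min

Patient A: SCr = 235 / 88.4 = 2.658 mg/dL
Patient A: CrCl = (140 − 88) × 70.3 / (72 × 2.658) × 0.85 = 3655.6 / 191.38 × 0.85 ≈ 16.2 mL/min
Patient B: CrCl = (140 − 27) × 76.3 / (72 × 3.9) × 0.85 = 8621.9 / 280.80 × 0.85 ≈ 26.1 mL/min
|16.2 − 26.1| = 9.9 mL/min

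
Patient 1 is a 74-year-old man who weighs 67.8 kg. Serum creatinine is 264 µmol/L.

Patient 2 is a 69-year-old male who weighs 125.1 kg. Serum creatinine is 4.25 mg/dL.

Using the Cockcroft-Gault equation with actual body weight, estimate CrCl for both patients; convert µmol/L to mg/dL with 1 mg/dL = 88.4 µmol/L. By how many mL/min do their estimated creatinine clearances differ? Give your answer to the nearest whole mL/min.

8 mL/min

Patient 1: SCr = 264 / 88.4 = 2.986 mg/dL
Patient 1: CrCl = (140 − 74) × 67.8 / (72 × 2.986) = 4474.8 / 214.99 ≈ 20.8 mL/min
Patient 2: CrCl = (140 − 69) × 125.1 / (72 × 4.25) = 8882.1 / 306.00 ≈ 29.0 mL/min
|20.8 − 29.0| = 8.2 mL/min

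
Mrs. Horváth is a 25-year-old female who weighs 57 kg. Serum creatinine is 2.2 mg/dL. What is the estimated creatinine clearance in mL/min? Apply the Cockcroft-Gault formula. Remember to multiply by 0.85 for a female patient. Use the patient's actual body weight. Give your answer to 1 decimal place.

35.2 mL/min

CrCl = (140 − 25) × 57 / (72 × 2.2) × 0.85 = 6555.0 / 158.40 × 0.85 ≈ 35.2 mL/min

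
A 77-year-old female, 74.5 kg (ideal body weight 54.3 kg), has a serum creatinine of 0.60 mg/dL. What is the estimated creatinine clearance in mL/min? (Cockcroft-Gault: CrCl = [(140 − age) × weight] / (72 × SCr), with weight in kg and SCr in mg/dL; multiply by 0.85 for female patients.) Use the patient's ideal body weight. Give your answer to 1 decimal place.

CrCl = (140 − 77) × 54.3 / (72 × 0.6) × 0.85 = 3420.9 / 43.20 × 0.85 ≈ 67.3 mL/min

67.3 mL/min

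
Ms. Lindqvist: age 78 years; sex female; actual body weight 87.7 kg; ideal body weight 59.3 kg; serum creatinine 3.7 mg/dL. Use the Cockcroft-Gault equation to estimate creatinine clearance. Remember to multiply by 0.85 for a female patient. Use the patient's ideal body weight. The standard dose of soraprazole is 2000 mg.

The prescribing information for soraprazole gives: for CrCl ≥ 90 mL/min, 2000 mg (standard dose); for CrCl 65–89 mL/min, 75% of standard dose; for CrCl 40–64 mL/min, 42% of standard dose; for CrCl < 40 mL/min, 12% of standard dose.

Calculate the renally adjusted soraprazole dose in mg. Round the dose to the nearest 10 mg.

240 mg

CrCl = (140 − 78) × 59.3 / (72 × 3.7) × 0.85 = 3676.6 / 266.40 × 0.85 ≈ 11.7 mL/min
CrCl ≈ 12 mL/min → bracket < 40 mL/min.
12% of 2000 mg = 240 mg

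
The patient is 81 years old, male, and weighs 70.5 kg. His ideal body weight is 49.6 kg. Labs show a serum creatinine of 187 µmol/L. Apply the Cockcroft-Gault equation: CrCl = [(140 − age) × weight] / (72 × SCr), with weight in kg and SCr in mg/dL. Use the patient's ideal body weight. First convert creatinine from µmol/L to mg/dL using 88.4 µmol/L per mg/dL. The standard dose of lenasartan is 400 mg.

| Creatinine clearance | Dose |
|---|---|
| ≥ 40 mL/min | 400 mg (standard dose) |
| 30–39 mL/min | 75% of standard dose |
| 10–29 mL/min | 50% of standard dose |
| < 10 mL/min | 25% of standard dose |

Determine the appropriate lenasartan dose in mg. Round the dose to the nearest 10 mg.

200 mg

SCr = 187 / 88.4 = 2.115 mg/dL
CrCl = (140 − 81) × 49.6 / (72 × 2.115) = 2926.4 / 152.28 ≈ 19.2 mL/min
CrCl ≈ 19 mL/min → bracket 10–29 mL/min.
50% of 400 mg = 200 mg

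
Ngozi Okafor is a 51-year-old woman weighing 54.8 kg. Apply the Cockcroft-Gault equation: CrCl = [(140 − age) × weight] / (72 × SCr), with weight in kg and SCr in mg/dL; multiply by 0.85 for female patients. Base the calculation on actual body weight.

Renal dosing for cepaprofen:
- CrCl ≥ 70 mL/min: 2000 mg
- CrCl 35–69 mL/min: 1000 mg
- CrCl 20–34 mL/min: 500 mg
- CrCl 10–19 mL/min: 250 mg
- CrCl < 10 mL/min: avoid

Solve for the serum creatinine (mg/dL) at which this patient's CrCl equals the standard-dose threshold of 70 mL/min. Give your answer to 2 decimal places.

Standard dose requires CrCl ≥ 70 mL/min.
Set (140 − 51) × 54.8 × 0.85 / (72 × SCr) = 70
SCr = (140 − 51) × 54.8 × 0.85 / (72 × 70) = 0.823 mg/dL

0.82 mg/dL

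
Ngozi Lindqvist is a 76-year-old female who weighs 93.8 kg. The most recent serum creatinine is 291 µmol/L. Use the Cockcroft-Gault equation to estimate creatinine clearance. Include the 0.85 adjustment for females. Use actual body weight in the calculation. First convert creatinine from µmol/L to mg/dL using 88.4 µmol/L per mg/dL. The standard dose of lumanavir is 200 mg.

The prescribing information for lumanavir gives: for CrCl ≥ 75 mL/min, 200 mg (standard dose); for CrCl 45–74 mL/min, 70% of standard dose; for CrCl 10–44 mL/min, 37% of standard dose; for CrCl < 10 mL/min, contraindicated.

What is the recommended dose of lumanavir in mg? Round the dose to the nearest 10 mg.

SCr = 291 / 88.4 = 3.292 mg/dL
CrCl = (140 − 76) × 93.8 / (72 × 3.292) × 0.85 = 6003.2 / 237.02 × 0.85 ≈ 21.5 mL/min
CrCl ≈ 22 mL/min → bracket 10–44 mL/min.
37% of 200 mg = 74 mg → 70 mg

70 mg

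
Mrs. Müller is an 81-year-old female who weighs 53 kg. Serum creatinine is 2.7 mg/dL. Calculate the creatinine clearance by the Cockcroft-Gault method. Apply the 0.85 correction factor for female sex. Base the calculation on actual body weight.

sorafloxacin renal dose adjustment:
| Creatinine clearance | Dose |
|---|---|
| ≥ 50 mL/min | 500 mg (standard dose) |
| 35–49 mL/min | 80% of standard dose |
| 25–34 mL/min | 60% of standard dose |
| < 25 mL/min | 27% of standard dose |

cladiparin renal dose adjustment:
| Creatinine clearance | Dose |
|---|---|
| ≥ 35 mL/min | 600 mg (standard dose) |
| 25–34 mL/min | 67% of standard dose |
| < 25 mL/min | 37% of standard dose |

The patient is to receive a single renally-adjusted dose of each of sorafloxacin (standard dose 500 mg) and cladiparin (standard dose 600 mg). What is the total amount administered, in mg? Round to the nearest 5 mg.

CrCl = (140 − 81) × 53 / (72 × 2.7) × 0.85 = 3127.0 / 194.40 × 0.85 ≈ 13.7 mL/min
CrCl ≈ 14 mL/min.
sorafloxacin: < 25 mL/min → 27% of 500 mg = 135 mg.
cladiparin: < 25 mL/min → 37% of 600 mg = 222 mg.
Total = 135 + 222 = 357 mg.

355 mg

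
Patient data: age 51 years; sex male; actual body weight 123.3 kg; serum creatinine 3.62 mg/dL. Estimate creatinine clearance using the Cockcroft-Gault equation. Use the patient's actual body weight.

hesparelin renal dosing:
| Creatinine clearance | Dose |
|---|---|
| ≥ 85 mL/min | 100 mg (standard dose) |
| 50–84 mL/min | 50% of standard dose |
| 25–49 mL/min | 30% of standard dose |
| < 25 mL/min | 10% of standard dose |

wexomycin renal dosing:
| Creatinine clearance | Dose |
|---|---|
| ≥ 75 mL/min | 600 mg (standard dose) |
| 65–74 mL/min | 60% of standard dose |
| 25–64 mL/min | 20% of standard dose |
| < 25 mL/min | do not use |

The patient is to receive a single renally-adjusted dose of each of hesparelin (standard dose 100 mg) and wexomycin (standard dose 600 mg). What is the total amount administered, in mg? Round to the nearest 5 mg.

150 mg

CrCl = (140 − 51) × 123.3 / (72 × 3.62) = 10973.7 / 260.64 ≈ 42.1 mL/min
CrCl ≈ 42 mL/min.
hesparelin: 25–49 mL/min → 30% of 100 mg = 30 mg.
wexomycin: 25–64 mL/min → 20% of 600 mg = 120 mg.
Total = 30 + 120 = 150 mg.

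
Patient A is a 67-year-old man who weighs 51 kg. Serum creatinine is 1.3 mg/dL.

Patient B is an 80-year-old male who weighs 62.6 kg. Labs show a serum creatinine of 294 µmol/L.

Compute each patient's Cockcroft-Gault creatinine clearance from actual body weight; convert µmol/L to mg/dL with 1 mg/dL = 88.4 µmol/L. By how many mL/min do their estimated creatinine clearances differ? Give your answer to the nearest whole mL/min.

24 mL/min

Patient A: CrCl = (140 − 67) × 51 / (72 × 1.3) = 3723.0 / 93.60 ≈ 39.8 mL/min
Patient B: SCr = 294 / 88.4 = 3.326 mg/dL
Patient B: CrCl = (140 − 80) × 62.6 / (72 × 3.326) = 3756.0 / 239.47 ≈ 15.7 mL/min
|39.8 − 15.7| = 24.1 mL/min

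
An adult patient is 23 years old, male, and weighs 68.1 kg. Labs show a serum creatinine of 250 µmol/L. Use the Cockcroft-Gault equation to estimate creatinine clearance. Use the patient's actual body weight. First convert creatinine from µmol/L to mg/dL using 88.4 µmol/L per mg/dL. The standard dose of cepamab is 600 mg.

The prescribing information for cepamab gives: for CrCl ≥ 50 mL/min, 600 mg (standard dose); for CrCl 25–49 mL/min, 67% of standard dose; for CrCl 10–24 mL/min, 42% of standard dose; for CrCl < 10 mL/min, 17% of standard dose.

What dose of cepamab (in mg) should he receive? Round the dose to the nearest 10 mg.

400 mg

SCr = 250 / 88.4 = 2.828 mg/dL
CrCl = (140 − 23) × 68.1 / (72 × 2.828) = 7967.7 / 203.62 ≈ 39.1 mL/min
CrCl ≈ 39 mL/min → bracket 25–49 mL/min.
67% of 600 mg = 402 mg → 400 mg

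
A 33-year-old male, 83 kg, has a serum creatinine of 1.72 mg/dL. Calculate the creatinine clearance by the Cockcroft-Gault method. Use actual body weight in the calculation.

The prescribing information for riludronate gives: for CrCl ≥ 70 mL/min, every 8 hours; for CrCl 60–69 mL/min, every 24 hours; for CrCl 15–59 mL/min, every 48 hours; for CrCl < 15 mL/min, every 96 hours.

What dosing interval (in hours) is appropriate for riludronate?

CrCl = (140 − 33) × 83 / (72 × 1.72) = 8881.0 / 123.84 ≈ 71.7 mL/min
CrCl ≈ 72 mL/min → bracket ≥ 70 mL/min → every 8 hours.

every 8 hours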